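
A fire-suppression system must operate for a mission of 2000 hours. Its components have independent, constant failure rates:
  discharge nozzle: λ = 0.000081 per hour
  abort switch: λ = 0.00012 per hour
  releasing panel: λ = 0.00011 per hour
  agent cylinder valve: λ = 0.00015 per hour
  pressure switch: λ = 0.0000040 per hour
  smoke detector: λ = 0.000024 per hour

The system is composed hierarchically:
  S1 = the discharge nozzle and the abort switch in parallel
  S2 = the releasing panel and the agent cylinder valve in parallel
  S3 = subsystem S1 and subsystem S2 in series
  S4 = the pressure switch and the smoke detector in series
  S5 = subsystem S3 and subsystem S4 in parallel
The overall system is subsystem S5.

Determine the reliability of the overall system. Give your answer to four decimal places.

0.9956

R(discharge nozzle) = exp(−0.000081 × 2000) = 0.850441
R(abort switch) = exp(−0.00012 × 2000) = 0.786628
R(releasing panel) = exp(−0.00011 × 2000) = 0.802519
R(agent cylinder valve) = exp(−0.00015 × 2000) = 0.740818
R(pressure switch) = exp(−0.0000040 × 2000) = 0.992032
R(smoke detector) = exp(−0.000024 × 2000) = 0.953134
Parallel (discharge nozzle and abort switch): 1 − (1 − 0.850441)(1 − 0.786628) = 0.968088
Parallel (releasing panel and agent cylinder valve): 1 − (1 − 0.802519)(1 − 0.740818) = 0.948816
Series ([0.968088] and [0.948816]): 0.968088 × 0.948816 = 0.918537
Series (pressure switch and smoke detector): 0.992032 × 0.953134 = 0.945539
Parallel ([0.918537] and [0.945539]): 1 − (1 − 0.918537)(1 − 0.945539) = 0.9956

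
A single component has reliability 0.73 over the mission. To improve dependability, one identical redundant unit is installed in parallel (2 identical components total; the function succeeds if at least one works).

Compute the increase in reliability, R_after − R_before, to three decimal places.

R_before = 0.73
R_after = 1 − (1 − 0.73)^2 = 0.927
ΔR = 0.927 − 0.73 = 0.197

0.197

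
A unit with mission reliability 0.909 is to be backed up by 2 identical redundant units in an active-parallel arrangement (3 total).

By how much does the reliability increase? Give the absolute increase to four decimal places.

0.0902

R_before = 0.909
R_after = 1 − (1 − 0.909)^3 = 0.9992
ΔR = 0.9992 − 0.909 = 0.0902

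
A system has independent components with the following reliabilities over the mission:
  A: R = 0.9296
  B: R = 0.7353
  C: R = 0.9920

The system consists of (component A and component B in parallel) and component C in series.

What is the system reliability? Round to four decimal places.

Parallel (A and B): 1 − (1 − 0.929600)(1 − 0.735300) = 0.981365
Series ([0.981365] and C): 0.981365 × 0.992000 = 0.9735

0.9735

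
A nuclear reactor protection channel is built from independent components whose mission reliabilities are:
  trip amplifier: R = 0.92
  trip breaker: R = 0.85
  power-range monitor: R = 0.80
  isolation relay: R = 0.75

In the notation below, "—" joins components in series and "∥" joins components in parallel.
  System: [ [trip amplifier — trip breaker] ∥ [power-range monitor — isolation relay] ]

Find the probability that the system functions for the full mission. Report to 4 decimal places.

0.9128

Series (trip amplifier and trip breaker): 0.920000 × 0.850000 = 0.782000
Series (power-range monitor and isolation relay): 0.800000 × 0.750000 = 0.600000
Parallel ([0.782000] and [0.600000]): 1 − (1 − 0.782000)(1 − 0.600000) = 0.9128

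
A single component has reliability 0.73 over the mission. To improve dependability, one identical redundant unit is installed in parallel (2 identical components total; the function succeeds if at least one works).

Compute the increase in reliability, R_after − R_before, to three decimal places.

0.197

R_before = 0.73
R_after = 1 − (1 − 0.73)^2 = 0.927
ΔR = 0.927 − 0.73 = 0.197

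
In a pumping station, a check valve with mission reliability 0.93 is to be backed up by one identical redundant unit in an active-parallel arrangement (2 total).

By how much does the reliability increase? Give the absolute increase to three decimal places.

0.065

R_before = 0.93
R_after = 1 − (1 − 0.93)^2 = 0.995
ΔR = 0.995 − 0.93 = 0.065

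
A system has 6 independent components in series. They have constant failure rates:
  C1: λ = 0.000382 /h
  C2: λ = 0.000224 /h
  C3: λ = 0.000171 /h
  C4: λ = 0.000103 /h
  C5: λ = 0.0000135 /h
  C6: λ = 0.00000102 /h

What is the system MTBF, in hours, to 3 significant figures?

1120

Series of exponential components: λ_sys = Σ λ_i
λ_sys = 0.000382 + 0.000224 + 0.000171 + 0.000103 + 0.0000135 + 0.00000102 = 8.9452e-04 /h
MTBF = 1 / λ_sys = 1120 h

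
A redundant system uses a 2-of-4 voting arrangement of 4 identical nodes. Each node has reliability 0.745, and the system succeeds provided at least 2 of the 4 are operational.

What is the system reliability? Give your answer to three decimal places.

0.946

R = Σ_{i=2}^{4} C(4,i) p^i (1−p)^{4−i} with p = 0.745
C(4,2)·0.745^2·0.255^2 = 0.21654
C(4,3)·0.745^3·0.255^1 = 0.42176
C(4,4)·0.745^4·0.255^0 = 0.30805
Sum = 0.946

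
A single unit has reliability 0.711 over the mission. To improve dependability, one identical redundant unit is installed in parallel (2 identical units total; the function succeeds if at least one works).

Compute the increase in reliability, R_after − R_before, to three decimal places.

0.205

R_before = 0.711
R_after = 1 − (1 − 0.711)^2 = 0.916
ΔR = 0.916 − 0.711 = 0.205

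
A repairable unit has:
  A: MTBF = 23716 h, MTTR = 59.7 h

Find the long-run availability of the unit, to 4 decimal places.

0.9975

A(A) = MTBF/(MTBF+MTTR) = 23716/(23716+59.7) = 0.9975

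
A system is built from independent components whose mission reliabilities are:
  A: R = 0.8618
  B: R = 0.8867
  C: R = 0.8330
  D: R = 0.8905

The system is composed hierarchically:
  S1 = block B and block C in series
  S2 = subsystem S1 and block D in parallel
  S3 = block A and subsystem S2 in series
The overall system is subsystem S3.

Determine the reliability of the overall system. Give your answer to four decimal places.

Series (B and C): 0.886700 × 0.833000 = 0.738621
Parallel ([0.738621] and D): 1 − (1 − 0.738621)(1 − 0.890500) = 0.971379
Series (A and [0.971379]): 0.861800 × 0.971379 = 0.8371

0.8371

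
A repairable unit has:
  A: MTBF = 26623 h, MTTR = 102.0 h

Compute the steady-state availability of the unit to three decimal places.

0.996

A(A) = MTBF/(MTBF+MTTR) = 26623/(26623+102.0) = 0.996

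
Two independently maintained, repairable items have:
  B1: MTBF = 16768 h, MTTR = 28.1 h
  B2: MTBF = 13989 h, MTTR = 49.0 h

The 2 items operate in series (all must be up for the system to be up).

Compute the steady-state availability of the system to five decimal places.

0.99484

A(B1) = MTBF/(MTBF+MTTR) = 16768/(16768+28.1) = 0.998327
A(B2) = MTBF/(MTBF+MTTR) = 13989/(13989+49.0) = 0.996509
Series availability: 0.998327 × 0.996509 = 0.99484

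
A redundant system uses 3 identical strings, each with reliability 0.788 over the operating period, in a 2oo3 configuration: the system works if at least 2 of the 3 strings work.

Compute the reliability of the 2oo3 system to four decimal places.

0.8842

R = Σ_{i=2}^{3} C(3,i) p^i (1−p)^{3−i} with p = 0.788
C(3,2)·0.788^2·0.212^1 = 0.394920
C(3,3)·0.788^3·0.212^0 = 0.489304
Sum = 0.8842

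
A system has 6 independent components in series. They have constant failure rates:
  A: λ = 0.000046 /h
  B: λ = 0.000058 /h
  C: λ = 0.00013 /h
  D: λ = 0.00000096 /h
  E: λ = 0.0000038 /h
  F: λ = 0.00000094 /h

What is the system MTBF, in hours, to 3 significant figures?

4170

Series of exponential components: λ_sys = Σ λ_i
λ_sys = 0.000046 + 0.000058 + 0.00013 + 0.00000096 + 0.0000038 + 0.00000094 = 2.3970e-04 /h
MTBF = 1 / λ_sys = 4170 h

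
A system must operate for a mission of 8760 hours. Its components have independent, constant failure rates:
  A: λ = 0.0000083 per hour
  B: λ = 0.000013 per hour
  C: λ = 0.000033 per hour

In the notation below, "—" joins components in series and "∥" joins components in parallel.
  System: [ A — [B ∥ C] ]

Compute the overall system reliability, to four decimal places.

0.9047

R(A) = exp(−0.0000083 × 8760) = 0.929872
R(B) = exp(−0.000013 × 8760) = 0.892365
R(C) = exp(−0.000033 × 8760) = 0.748952
Parallel (B and C): 1 − (1 − 0.892365)(1 − 0.748952) = 0.972978
Series (A and [0.972978]): 0.929872 × 0.972978 = 0.9047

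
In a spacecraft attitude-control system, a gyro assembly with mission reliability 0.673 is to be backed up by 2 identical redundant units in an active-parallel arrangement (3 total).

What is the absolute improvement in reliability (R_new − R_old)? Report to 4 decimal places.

0.2920

R_before = 0.673
R_after = 1 − (1 − 0.673)^3 = 0.9650
ΔR = 0.9650 − 0.673 = 0.2920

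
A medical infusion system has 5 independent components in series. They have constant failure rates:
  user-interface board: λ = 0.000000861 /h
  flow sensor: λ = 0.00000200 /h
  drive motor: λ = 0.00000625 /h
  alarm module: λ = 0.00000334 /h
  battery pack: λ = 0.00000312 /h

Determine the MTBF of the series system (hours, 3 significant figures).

64200

Series of exponential components: λ_sys = Σ λ_i
λ_sys = 0.000000861 + 0.00000200 + 0.00000625 + 0.00000334 + 0.00000312 = 1.5571e-05 /h
MTBF = 1 / λ_sys = 64200 h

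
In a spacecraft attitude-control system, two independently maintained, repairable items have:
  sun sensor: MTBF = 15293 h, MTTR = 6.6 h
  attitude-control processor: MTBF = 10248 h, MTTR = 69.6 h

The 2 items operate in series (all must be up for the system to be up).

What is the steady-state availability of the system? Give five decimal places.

A(sun sensor) = MTBF/(MTBF+MTTR) = 15293/(15293+6.6) = 0.999569
A(attitude-control processor) = MTBF/(MTBF+MTTR) = 10248/(10248+69.6) = 0.993254
Series availability: 0.999569 × 0.993254 = 0.99283

0.99283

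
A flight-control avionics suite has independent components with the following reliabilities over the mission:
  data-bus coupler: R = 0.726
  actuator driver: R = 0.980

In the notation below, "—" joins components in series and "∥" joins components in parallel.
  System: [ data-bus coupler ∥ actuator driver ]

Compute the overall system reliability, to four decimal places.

0.9945

Parallel (data-bus coupler and actuator driver): 1 − (1 − 0.726000)(1 − 0.980000) = 0.9945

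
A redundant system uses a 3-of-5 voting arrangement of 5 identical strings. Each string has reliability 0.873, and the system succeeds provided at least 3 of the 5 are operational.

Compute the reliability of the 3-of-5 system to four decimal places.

R = Σ_{i=3}^{5} C(5,i) p^i (1−p)^{5−i} with p = 0.873
C(5,3)·0.873^3·0.127^2 = 0.107312
C(5,4)·0.873^4·0.127^1 = 0.368834
C(5,5)·0.873^5·0.127^0 = 0.507074
Sum = 0.9832

0.9832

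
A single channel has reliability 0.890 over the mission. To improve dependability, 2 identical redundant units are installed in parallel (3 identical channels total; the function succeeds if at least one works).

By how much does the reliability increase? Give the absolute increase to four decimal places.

R_before = 0.890
R_after = 1 − (1 − 0.890)^3 = 0.9987
ΔR = 0.9987 − 0.890 = 0.1087

0.1087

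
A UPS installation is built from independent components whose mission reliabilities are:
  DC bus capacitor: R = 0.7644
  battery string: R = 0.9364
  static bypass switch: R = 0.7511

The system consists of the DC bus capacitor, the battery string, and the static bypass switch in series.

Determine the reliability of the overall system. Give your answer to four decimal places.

Series (DC bus capacitor, battery string, and static bypass switch): 0.764400 × 0.936400 × 0.751100 = 0.5376

0.5376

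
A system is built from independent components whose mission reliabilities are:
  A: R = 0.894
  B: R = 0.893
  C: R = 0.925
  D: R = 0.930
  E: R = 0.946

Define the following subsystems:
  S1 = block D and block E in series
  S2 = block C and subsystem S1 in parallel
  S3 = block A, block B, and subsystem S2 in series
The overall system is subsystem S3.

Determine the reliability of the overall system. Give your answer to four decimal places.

Series (D and E): 0.930000 × 0.946000 = 0.879780
Parallel (C and [0.879780]): 1 − (1 − 0.925000)(1 − 0.879780) = 0.990984
Series (A, B, and [0.990984]): 0.894000 × 0.893000 × 0.990984 = 0.7911

0.7911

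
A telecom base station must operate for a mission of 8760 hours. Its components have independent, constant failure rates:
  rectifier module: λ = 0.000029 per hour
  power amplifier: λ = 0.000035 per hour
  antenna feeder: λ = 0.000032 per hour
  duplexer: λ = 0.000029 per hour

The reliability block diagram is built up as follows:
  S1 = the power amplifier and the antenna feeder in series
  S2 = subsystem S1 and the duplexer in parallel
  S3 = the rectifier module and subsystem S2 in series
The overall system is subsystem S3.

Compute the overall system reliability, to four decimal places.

R(rectifier module) = exp(−0.000029 × 8760) = 0.775661
R(power amplifier) = exp(−0.000035 × 8760) = 0.735945
R(antenna feeder) = exp(−0.000032 × 8760) = 0.755542
R(duplexer) = exp(−0.000029 × 8760) = 0.775661
Series (power amplifier and antenna feeder): 0.735945 × 0.755542 = 0.556037
Parallel ([0.556037] and duplexer): 1 − (1 − 0.556037)(1 − 0.775661) = 0.900402
Series (rectifier module and [0.900402]): 0.775661 × 0.900402 = 0.6984

0.6984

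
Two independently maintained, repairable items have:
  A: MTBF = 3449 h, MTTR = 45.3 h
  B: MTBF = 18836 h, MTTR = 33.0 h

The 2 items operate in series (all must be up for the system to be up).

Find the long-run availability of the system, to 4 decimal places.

A(A) = MTBF/(MTBF+MTTR) = 3449/(3449+45.3) = 0.987036
A(B) = MTBF/(MTBF+MTTR) = 18836/(18836+33.0) = 0.998251
Series availability: 0.987036 × 0.998251 = 0.9853

0.9853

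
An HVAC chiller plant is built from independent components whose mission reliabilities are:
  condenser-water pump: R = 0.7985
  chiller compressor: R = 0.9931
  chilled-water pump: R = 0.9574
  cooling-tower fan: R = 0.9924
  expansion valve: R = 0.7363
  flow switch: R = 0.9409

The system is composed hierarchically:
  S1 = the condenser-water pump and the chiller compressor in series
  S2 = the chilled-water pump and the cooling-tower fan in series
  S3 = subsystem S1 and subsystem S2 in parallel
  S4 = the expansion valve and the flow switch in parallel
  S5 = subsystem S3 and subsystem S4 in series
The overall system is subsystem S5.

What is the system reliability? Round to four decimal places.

0.9743

Series (condenser-water pump and chiller compressor): 0.798500 × 0.993100 = 0.792990
Series (chilled-water pump and cooling-tower fan): 0.957400 × 0.992400 = 0.950124
Parallel ([0.792990] and [0.950124]): 1 − (1 − 0.792990)(1 − 0.950124) = 0.989675
Parallel (expansion valve and flow switch): 1 − (1 − 0.736300)(1 − 0.940900) = 0.984415
Series ([0.989675] and [0.984415]): 0.989675 × 0.984415 = 0.9743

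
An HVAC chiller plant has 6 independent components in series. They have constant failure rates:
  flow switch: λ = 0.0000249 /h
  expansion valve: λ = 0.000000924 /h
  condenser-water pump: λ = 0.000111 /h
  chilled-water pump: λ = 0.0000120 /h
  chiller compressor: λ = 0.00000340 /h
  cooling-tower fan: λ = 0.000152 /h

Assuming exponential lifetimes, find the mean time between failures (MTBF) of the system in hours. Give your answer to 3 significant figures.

Series of exponential components: λ_sys = Σ λ_i
λ_sys = 0.0000249 + 0.000000924 + 0.000111 + 0.0000120 + 0.00000340 + 0.000152 = 3.0422e-04 /h
MTBF = 1 / λ_sys = 3290 h

3290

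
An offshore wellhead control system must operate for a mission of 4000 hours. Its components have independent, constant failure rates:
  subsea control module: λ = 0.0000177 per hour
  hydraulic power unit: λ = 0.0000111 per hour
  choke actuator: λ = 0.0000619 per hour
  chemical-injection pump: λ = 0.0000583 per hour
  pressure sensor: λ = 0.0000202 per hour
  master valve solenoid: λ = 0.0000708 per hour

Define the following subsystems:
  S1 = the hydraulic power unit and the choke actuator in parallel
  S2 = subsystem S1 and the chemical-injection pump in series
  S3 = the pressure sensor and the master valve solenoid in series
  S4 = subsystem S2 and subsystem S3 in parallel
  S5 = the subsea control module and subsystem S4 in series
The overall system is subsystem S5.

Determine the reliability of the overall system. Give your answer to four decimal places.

0.8704

R(subsea control module) = exp(−0.0000177 × 4000) = 0.931648
R(hydraulic power unit) = exp(−0.0000111 × 4000) = 0.956571
R(choke actuator) = exp(−0.0000619 × 4000) = 0.780672
R(chemical-injection pump) = exp(−0.0000583 × 4000) = 0.791995
R(pressure sensor) = exp(−0.0000202 × 4000) = 0.922378
R(master valve solenoid) = exp(−0.0000708 × 4000) = 0.753369
Parallel (hydraulic power unit and choke actuator): 1 − (1 − 0.956571)(1 − 0.780672) = 0.990475
Series ([0.990475] and chemical-injection pump): 0.990475 × 0.791995 = 0.784451
Series (pressure sensor and master valve solenoid): 0.922378 × 0.753369 = 0.694891
Parallel ([0.784451] and [0.694891]): 1 − (1 − 0.784451)(1 − 0.694891) = 0.934234
Series (subsea control module and [0.934234]): 0.931648 × 0.934234 = 0.8704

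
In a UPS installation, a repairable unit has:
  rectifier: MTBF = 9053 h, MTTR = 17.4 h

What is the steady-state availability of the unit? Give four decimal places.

A(rectifier) = MTBF/(MTBF+MTTR) = 9053/(9053+17.4) = 0.9981

0.9981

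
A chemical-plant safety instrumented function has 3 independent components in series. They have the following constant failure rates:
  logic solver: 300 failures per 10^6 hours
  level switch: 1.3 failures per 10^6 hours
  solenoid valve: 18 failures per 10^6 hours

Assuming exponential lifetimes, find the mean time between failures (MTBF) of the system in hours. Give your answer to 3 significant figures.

3130

Series of exponential components: λ_sys = Σ λ_i
λ_sys = 0.00030 + 0.0000013 + 0.000018 = 3.1930e-04 /h
MTBF = 1 / λ_sys = 3130 h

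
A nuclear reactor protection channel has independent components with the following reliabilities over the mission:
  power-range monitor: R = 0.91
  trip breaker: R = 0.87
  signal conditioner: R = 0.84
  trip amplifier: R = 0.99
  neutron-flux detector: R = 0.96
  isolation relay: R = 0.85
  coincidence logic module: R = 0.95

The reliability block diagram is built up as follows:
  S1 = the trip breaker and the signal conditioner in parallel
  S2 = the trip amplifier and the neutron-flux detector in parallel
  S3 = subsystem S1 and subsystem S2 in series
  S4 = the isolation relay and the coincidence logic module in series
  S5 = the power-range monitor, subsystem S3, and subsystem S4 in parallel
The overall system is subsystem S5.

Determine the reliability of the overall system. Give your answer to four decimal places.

Parallel (trip breaker and signal conditioner): 1 − (1 − 0.870000)(1 − 0.840000) = 0.979200
Parallel (trip amplifier and neutron-flux detector): 1 − (1 − 0.990000)(1 − 0.960000) = 0.999600
Series ([0.979200] and [0.999600]): 0.979200 × 0.999600 = 0.978808
Series (isolation relay and coincidence logic module): 0.850000 × 0.950000 = 0.807500
Parallel (power-range monitor, [0.978808], and [0.807500]): 1 − (1 − 0.910000)(1 − 0.978808)(1 − 0.807500) = 0.9996

0.9996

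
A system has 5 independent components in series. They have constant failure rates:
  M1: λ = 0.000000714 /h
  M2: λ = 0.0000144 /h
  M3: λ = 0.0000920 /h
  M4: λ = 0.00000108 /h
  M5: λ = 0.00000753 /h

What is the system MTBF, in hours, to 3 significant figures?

8640

Series of exponential components: λ_sys = Σ λ_i
λ_sys = 0.000000714 + 0.0000144 + 0.0000920 + 0.00000108 + 0.00000753 = 1.1572e-04 /h
MTBF = 1 / λ_sys = 8640 h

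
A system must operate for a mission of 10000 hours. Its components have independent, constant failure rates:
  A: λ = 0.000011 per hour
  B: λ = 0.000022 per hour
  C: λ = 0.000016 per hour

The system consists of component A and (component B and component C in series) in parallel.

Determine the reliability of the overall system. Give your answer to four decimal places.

R(A) = exp(−0.000011 × 10000) = 0.895834
R(B) = exp(−0.000022 × 10000) = 0.802519
R(C) = exp(−0.000016 × 10000) = 0.852144
Series (B and C): 0.802519 × 0.852144 = 0.683862
Parallel (A and [0.683862]): 1 − (1 − 0.895834)(1 − 0.683862) = 0.9671

0.9671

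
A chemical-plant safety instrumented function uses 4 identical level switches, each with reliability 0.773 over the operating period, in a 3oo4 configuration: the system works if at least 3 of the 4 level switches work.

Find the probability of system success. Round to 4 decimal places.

0.7764

R = Σ_{i=3}^{4} C(4,i) p^i (1−p)^{4−i} with p = 0.773
C(4,3)·0.773^3·0.227^1 = 0.419396
C(4,4)·0.773^4·0.227^0 = 0.357041
Sum = 0.7764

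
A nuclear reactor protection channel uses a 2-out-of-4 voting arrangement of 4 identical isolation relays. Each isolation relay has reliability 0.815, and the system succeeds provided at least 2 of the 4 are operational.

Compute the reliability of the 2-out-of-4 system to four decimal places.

R = Σ_{i=2}^{4} C(4,i) p^i (1−p)^{4−i} with p = 0.815
C(4,2)·0.815^2·0.185^2 = 0.136399
C(4,3)·0.815^3·0.185^1 = 0.400594
C(4,4)·0.815^4·0.185^0 = 0.441195
Sum = 0.9782

0.9782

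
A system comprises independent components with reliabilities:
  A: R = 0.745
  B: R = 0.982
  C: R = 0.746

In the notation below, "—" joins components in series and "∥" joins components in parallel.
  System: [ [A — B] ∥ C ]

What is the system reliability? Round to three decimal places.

Series (A and B): 0.74500 × 0.98200 = 0.73159
Parallel ([0.73159] and C): 1 − (1 − 0.73159)(1 − 0.74600) = 0.932

0.932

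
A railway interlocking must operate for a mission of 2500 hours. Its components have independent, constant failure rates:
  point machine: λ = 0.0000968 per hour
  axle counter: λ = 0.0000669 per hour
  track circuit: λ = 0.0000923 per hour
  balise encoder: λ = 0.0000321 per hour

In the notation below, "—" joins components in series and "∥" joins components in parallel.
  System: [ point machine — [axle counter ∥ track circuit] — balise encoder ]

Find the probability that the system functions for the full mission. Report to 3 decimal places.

0.702

R(point machine) = exp(−0.0000968 × 2500) = 0.78506
R(axle counter) = exp(−0.0000669 × 2500) = 0.84599
R(track circuit) = exp(−0.0000923 × 2500) = 0.79394
R(balise encoder) = exp(−0.0000321 × 2500) = 0.92289
Parallel (axle counter and track circuit): 1 − (1 − 0.84599)(1 − 0.79394) = 0.96826
Series (point machine, [0.96826], and balise encoder): 0.78506 × 0.96826 × 0.92289 = 0.702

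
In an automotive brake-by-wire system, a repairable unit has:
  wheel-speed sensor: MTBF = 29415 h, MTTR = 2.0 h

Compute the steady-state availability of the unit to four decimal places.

0.9999

A(wheel-speed sensor) = MTBF/(MTBF+MTTR) = 29415/(29415+2.0) = 0.9999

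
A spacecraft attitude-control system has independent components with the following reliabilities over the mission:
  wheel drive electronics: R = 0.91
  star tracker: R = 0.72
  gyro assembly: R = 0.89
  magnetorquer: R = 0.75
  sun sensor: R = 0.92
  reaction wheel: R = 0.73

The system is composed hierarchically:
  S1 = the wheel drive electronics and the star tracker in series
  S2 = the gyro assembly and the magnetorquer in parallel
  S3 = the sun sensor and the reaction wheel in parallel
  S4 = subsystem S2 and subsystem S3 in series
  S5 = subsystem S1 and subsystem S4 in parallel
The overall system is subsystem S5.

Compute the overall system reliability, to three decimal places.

0.983

Series (wheel drive electronics and star tracker): 0.91000 × 0.72000 = 0.65520
Parallel (gyro assembly and magnetorquer): 1 − (1 − 0.89000)(1 − 0.75000) = 0.97250
Parallel (sun sensor and reaction wheel): 1 − (1 − 0.92000)(1 − 0.73000) = 0.97840
Series ([0.97250] and [0.97840]): 0.97250 × 0.97840 = 0.95149
Parallel ([0.65520] and [0.95149]): 1 − (1 − 0.65520)(1 − 0.95149) = 0.983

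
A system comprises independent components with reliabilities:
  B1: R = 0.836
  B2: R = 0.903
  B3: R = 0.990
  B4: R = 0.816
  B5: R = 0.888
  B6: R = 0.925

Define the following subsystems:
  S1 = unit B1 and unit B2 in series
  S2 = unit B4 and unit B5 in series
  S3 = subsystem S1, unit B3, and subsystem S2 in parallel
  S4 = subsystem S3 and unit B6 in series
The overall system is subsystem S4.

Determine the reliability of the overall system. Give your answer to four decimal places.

0.9244

Series (B1 and B2): 0.836000 × 0.903000 = 0.754908
Series (B4 and B5): 0.816000 × 0.888000 = 0.724608
Parallel ([0.754908], B3, and [0.724608]): 1 − (1 − 0.754908)(1 − 0.990000)(1 − 0.724608) = 0.999325
Series ([0.999325] and B6): 0.999325 × 0.925000 = 0.9244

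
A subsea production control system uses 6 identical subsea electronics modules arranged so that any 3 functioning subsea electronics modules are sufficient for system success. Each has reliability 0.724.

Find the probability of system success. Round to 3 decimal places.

0.947

R = Σ_{i=3}^{6} C(6,i) p^i (1−p)^{6−i} with p = 0.724
C(6,3)·0.724^3·0.276^3 = 0.15958
C(6,4)·0.724^4·0.276^2 = 0.31395
C(6,5)·0.724^5·0.276^1 = 0.32942
C(6,6)·0.724^6·0.276^0 = 0.14402
Sum = 0.947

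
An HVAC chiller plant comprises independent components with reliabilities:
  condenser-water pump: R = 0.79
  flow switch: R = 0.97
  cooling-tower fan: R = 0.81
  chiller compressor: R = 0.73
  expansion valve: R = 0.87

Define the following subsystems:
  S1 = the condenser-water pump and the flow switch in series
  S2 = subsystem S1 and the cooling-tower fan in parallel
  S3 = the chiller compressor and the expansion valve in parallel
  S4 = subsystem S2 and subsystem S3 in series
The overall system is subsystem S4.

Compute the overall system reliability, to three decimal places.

Series (condenser-water pump and flow switch): 0.79000 × 0.97000 = 0.76630
Parallel ([0.76630] and cooling-tower fan): 1 − (1 − 0.76630)(1 − 0.81000) = 0.95560
Parallel (chiller compressor and expansion valve): 1 − (1 − 0.73000)(1 − 0.87000) = 0.96490
Series ([0.95560] and [0.96490]): 0.95560 × 0.96490 = 0.922

0.922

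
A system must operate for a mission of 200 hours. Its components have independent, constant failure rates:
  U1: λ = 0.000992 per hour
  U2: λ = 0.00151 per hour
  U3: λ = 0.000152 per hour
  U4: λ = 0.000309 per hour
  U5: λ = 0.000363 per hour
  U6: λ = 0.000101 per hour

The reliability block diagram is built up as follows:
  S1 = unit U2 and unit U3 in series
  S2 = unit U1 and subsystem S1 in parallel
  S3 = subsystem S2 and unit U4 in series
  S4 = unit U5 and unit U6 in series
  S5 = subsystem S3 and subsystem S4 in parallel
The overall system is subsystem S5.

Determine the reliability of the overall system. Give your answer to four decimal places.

0.9904

R(U1) = exp(−0.000992 × 200) = 0.820042
R(U2) = exp(−0.00151 × 200) = 0.739338
R(U3) = exp(−0.000152 × 200) = 0.970057
R(U4) = exp(−0.000309 × 200) = 0.940071
R(U5) = exp(−0.000363 × 200) = 0.929973
R(U6) = exp(−0.000101 × 200) = 0.980003
Series (U2 and U3): 0.739338 × 0.970057 = 0.717200
Parallel (U1 and [0.717200]): 1 − (1 − 0.820042)(1 − 0.717200) = 0.949108
Series ([0.949108] and U4): 0.949108 × 0.940071 = 0.892229
Series (U5 and U6): 0.929973 × 0.980003 = 0.911376
Parallel ([0.892229] and [0.911376]): 1 − (1 − 0.892229)(1 − 0.911376) = 0.9904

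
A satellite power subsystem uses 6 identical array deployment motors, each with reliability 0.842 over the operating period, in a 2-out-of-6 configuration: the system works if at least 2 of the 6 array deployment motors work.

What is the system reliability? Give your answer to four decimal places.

R = Σ_{i=2}^{6} C(6,i) p^i (1−p)^{6−i} with p = 0.842
C(6,2)·0.842^2·0.158^4 = 0.006627
C(6,3)·0.842^3·0.158^3 = 0.047091
C(6,4)·0.842^4·0.158^2 = 0.188215
C(6,5)·0.842^5·0.158^1 = 0.401207
C(6,6)·0.842^6·0.158^0 = 0.356347
Sum = 0.9995

0.9995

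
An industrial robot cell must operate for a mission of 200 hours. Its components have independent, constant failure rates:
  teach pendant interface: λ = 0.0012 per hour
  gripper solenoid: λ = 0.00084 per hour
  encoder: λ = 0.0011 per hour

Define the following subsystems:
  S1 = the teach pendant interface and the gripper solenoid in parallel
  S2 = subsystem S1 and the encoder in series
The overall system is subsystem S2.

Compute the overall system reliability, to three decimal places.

0.776

R(teach pendant interface) = exp(−0.0012 × 200) = 0.78663
R(gripper solenoid) = exp(−0.00084 × 200) = 0.84535
R(encoder) = exp(−0.0011 × 200) = 0.80252
Parallel (teach pendant interface and gripper solenoid): 1 − (1 − 0.78663)(1 − 0.84535) = 0.96700
Series ([0.96700] and encoder): 0.96700 × 0.80252 = 0.776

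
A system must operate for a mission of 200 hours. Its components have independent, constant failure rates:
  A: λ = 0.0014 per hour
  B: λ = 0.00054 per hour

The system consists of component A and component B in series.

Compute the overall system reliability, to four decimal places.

R(A) = exp(−0.0014 × 200) = 0.755784
R(B) = exp(−0.00054 × 200) = 0.897628
Series (A and B): 0.755784 × 0.897628 = 0.6784

0.6784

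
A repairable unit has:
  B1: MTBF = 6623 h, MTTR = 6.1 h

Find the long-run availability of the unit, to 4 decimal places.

0.9991

A(B1) = MTBF/(MTBF+MTTR) = 6623/(6623+6.1) = 0.9991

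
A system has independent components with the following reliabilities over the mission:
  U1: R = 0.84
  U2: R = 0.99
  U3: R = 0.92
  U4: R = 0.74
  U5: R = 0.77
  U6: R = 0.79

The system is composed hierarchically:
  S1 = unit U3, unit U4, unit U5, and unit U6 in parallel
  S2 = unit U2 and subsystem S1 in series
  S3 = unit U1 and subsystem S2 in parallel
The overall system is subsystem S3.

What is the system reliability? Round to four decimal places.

Parallel (U3, U4, U5, and U6): 1 − (1 − 0.920000)(1 − 0.740000)(1 − 0.770000)(1 − 0.790000) = 0.998995
Series (U2 and [0.998995]): 0.990000 × 0.998995 = 0.989005
Parallel (U1 and [0.989005]): 1 − (1 − 0.840000)(1 − 0.989005) = 0.9982

0.9982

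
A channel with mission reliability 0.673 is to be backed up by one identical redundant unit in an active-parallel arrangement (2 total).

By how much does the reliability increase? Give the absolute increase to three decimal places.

0.220

R_before = 0.673
R_after = 1 − (1 − 0.673)^2 = 0.893
ΔR = 0.893 − 0.673 = 0.220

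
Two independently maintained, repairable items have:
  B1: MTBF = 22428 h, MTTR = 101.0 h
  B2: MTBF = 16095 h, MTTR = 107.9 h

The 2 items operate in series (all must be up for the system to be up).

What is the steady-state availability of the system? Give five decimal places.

A(B1) = MTBF/(MTBF+MTTR) = 22428/(22428+101.0) = 0.995517
A(B2) = MTBF/(MTBF+MTTR) = 16095/(16095+107.9) = 0.993341
Series availability: 0.995517 × 0.993341 = 0.98889

0.98889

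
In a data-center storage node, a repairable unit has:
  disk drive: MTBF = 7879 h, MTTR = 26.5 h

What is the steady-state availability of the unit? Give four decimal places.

A(disk drive) = MTBF/(MTBF+MTTR) = 7879/(7879+26.5) = 0.9966

0.9966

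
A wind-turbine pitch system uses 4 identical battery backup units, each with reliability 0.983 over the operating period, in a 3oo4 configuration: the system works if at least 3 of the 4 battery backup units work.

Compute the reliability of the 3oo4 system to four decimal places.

R = Σ_{i=3}^{4} C(4,i) p^i (1−p)^{4−i} with p = 0.983
C(4,3)·0.983^3·0.017^1 = 0.064591
C(4,4)·0.983^4·0.017^0 = 0.933714
Sum = 0.9983

0.9983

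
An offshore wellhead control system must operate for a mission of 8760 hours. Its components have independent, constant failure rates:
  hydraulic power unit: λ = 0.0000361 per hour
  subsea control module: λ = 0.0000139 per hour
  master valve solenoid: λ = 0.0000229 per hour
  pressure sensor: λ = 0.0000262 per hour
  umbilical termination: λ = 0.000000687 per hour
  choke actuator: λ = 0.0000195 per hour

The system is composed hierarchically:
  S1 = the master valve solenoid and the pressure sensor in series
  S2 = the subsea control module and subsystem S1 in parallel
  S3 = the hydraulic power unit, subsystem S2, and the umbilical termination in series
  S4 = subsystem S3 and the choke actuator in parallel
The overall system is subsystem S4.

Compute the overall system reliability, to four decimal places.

0.9522

R(hydraulic power unit) = exp(−0.0000361 × 8760) = 0.728887
R(subsea control module) = exp(−0.0000139 × 8760) = 0.885357
R(master valve solenoid) = exp(−0.0000229 × 8760) = 0.818236
R(pressure sensor) = exp(−0.0000262 × 8760) = 0.794921
R(umbilical termination) = exp(−0.000000687 × 8760) = 0.994000
R(choke actuator) = exp(−0.0000195 × 8760) = 0.842973
Series (master valve solenoid and pressure sensor): 0.818236 × 0.794921 = 0.650433
Parallel (subsea control module and [0.650433]): 1 − (1 − 0.885357)(1 − 0.650433) = 0.959925
Series (hydraulic power unit, [0.959925], and umbilical termination): 0.728887 × 0.959925 × 0.994000 = 0.695479
Parallel ([0.695479] and choke actuator): 1 − (1 − 0.695479)(1 − 0.842973) = 0.9522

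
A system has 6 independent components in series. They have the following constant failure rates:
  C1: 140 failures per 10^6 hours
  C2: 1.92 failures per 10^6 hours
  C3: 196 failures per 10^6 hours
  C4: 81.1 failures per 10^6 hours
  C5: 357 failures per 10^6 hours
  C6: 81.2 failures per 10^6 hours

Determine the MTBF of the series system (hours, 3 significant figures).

Series of exponential components: λ_sys = Σ λ_i
λ_sys = 0.000140 + 0.00000192 + 0.000196 + 0.0000811 + 0.000357 + 0.0000812 = 8.5722e-04 /h
MTBF = 1 / λ_sys = 1170 h

1170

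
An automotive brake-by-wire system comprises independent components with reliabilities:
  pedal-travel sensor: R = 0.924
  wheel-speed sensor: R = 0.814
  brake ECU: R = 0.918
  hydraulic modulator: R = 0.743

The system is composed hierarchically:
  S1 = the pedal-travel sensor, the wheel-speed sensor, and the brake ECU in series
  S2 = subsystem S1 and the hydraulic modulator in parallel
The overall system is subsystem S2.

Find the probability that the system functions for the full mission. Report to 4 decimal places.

0.9204

Series (pedal-travel sensor, wheel-speed sensor, and brake ECU): 0.924000 × 0.814000 × 0.918000 = 0.690461
Parallel ([0.690461] and hydraulic modulator): 1 − (1 − 0.690461)(1 − 0.743000) = 0.9204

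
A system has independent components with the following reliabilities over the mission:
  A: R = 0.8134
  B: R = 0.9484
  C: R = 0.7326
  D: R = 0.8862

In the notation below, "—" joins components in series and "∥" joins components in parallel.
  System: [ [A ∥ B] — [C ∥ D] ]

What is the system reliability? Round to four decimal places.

Parallel (A and B): 1 − (1 − 0.813400)(1 − 0.948400) = 0.990371
Parallel (C and D): 1 − (1 − 0.732600)(1 − 0.886200) = 0.969570
Series ([0.990371] and [0.969570]): 0.990371 × 0.969570 = 0.9602

0.9602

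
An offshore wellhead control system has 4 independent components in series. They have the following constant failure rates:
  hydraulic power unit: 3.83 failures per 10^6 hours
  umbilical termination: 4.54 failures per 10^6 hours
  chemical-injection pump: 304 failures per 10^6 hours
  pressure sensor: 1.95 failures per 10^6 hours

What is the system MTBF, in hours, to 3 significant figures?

Series of exponential components: λ_sys = Σ λ_i
λ_sys = 0.00000383 + 0.00000454 + 0.000304 + 0.00000195 = 3.1432e-04 /h
MTBF = 1 / λ_sys = 3180 h

3180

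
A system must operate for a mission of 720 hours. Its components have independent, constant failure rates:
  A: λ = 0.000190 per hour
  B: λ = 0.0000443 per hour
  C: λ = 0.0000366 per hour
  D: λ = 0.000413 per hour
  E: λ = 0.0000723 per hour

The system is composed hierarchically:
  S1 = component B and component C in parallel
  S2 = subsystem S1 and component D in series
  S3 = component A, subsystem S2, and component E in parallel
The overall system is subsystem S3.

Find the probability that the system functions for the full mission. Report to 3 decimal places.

0.998

R(A) = exp(−0.000190 × 720) = 0.87214
R(B) = exp(−0.0000443 × 720) = 0.96861
R(C) = exp(−0.0000366 × 720) = 0.97399
R(D) = exp(−0.000413 × 720) = 0.74278
R(E) = exp(−0.0000723 × 720) = 0.94928
Parallel (B and C): 1 − (1 − 0.96861)(1 − 0.97399) = 0.99918
Series ([0.99918] and D): 0.99918 × 0.74278 = 0.74217
Parallel (A, [0.74217], and E): 1 − (1 − 0.87214)(1 − 0.74217)(1 − 0.94928) = 0.998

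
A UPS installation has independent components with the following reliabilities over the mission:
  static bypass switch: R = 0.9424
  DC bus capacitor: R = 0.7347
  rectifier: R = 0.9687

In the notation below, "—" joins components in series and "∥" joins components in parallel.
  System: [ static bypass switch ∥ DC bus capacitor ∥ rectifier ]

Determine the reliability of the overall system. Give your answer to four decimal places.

Parallel (static bypass switch, DC bus capacitor, and rectifier): 1 − (1 − 0.942400)(1 − 0.734700)(1 − 0.968700) = 0.9995

0.9995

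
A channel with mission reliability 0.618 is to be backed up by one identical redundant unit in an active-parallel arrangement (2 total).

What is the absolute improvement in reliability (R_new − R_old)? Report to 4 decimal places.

R_before = 0.618
R_after = 1 − (1 − 0.618)^2 = 0.8541
ΔR = 0.8541 − 0.618 = 0.2361

0.2361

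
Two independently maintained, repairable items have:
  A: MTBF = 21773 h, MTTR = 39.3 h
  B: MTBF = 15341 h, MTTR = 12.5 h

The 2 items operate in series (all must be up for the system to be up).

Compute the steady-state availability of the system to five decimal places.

A(A) = MTBF/(MTBF+MTTR) = 21773/(21773+39.3) = 0.998198
A(B) = MTBF/(MTBF+MTTR) = 15341/(15341+12.5) = 0.999186
Series availability: 0.998198 × 0.999186 = 0.99739

0.99739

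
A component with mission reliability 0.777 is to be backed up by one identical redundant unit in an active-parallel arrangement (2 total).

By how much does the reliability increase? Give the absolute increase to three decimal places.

0.173

R_before = 0.777
R_after = 1 − (1 − 0.777)^2 = 0.950
ΔR = 0.950 − 0.777 = 0.173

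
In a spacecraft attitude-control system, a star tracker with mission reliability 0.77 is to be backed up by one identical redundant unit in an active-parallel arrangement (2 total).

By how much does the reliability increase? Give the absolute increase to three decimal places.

0.177

R_before = 0.77
R_after = 1 − (1 − 0.77)^2 = 0.947
ΔR = 0.947 − 0.77 = 0.177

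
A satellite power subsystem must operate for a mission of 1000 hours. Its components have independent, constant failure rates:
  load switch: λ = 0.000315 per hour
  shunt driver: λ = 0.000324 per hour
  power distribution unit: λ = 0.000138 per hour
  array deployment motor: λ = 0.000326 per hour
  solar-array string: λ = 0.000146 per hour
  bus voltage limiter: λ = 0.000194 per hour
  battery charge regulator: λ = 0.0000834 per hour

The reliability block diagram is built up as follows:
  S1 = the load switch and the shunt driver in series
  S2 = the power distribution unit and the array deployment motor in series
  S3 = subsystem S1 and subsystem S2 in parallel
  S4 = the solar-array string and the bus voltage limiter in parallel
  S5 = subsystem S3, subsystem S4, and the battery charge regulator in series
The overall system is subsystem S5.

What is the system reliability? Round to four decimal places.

0.7405

R(load switch) = exp(−0.000315 × 1000) = 0.729789
R(shunt driver) = exp(−0.000324 × 1000) = 0.723250
R(power distribution unit) = exp(−0.000138 × 1000) = 0.871099
R(array deployment motor) = exp(−0.000326 × 1000) = 0.721805
R(solar-array string) = exp(−0.000146 × 1000) = 0.864158
R(bus voltage limiter) = exp(−0.000194 × 1000) = 0.823658
R(battery charge regulator) = exp(−0.0000834 × 1000) = 0.919983
Series (load switch and shunt driver): 0.729789 × 0.723250 = 0.527820
Series (power distribution unit and array deployment motor): 0.871099 × 0.721805 = 0.628764
Parallel ([0.527820] and [0.628764]): 1 − (1 − 0.527820)(1 − 0.628764) = 0.824710
Parallel (solar-array string and bus voltage limiter): 1 − (1 − 0.864158)(1 − 0.823658) = 0.976045
Series ([0.824710], [0.976045], and battery charge regulator): 0.824710 × 0.976045 × 0.919983 = 0.7405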